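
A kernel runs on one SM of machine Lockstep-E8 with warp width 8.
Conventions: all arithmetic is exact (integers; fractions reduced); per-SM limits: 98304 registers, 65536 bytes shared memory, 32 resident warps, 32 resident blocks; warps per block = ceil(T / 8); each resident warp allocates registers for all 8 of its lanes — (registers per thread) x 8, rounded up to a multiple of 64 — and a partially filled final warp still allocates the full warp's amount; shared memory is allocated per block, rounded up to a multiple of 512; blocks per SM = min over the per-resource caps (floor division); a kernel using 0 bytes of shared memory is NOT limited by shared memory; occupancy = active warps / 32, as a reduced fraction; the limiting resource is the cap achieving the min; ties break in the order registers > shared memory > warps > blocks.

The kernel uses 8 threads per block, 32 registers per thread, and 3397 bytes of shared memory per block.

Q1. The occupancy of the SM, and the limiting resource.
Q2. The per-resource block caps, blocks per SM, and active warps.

Answer: occupancy 9/16, limited by shared memory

registers: 384 blocks
shared memory: 18 blocks
warps: 32 blocks
blocks: 32 blocks

Answer: 18 blocks, 18 active warps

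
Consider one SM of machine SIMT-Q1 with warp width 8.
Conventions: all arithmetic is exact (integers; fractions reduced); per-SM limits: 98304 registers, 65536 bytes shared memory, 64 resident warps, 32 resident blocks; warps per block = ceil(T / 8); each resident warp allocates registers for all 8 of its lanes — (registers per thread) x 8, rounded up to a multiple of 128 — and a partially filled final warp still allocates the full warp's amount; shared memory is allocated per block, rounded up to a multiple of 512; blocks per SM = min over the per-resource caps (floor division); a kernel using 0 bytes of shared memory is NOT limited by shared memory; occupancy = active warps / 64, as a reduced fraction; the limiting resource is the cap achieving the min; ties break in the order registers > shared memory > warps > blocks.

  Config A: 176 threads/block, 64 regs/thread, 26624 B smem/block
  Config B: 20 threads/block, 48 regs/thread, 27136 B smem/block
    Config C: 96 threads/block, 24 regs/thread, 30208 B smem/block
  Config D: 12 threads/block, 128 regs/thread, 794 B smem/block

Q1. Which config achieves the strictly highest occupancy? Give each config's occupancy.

occupancies: A 11/16, B 3/32, C 3/8, D 1

Answer: D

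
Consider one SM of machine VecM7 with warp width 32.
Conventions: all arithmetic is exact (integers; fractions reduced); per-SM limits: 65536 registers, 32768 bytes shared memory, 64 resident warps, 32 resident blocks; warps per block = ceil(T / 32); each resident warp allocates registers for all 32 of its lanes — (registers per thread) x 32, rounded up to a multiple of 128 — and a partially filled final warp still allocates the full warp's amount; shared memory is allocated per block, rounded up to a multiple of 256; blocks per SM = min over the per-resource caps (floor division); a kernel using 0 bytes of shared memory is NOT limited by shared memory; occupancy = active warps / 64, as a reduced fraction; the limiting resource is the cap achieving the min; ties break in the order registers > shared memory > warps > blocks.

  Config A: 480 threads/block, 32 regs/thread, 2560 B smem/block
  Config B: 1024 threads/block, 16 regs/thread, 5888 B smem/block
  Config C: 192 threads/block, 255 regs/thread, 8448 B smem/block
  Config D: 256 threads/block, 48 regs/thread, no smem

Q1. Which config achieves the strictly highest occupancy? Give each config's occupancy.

occupancies: A 15/16, B 1, C 3/32, D 5/8

Answer: B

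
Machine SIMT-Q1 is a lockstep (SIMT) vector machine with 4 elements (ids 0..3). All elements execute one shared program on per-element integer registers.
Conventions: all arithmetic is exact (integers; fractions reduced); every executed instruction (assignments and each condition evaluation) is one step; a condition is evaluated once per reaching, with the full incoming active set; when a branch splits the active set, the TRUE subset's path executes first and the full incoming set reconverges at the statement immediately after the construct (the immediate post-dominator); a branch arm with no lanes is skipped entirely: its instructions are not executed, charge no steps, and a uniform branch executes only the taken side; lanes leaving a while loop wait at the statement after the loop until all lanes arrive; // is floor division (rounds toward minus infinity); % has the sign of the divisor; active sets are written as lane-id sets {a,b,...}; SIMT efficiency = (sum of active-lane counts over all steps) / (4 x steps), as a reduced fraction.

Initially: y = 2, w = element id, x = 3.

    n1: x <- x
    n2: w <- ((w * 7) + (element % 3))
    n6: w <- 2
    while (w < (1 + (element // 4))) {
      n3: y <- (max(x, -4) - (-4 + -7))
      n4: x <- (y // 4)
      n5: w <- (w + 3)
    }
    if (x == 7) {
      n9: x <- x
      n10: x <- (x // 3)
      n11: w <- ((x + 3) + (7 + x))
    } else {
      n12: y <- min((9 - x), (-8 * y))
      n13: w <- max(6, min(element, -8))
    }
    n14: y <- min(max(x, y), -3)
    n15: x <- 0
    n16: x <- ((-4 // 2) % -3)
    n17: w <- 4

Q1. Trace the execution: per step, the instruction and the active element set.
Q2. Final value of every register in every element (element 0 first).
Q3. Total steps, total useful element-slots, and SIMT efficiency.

step 0: x <- x                       {0,1,2,3}
step 1: w <- ((w * 7) + (element % 3)) {0,1,2,3}
step 2: w <- 2                       {0,1,2,3}
step 3: eval (w < (1 + (element // 4))) {0,1,2,3}
step 4: eval (x == 7)                {0,1,2,3}
step 5: y <- min((9 - x), (-8 * y))  {0,1,2,3}
step 6: w <- max(6, min(element, -8)) {0,1,2,3}
step 7: y <- min(max(x, y), -3)      {0,1,2,3}
step 8: x <- 0                       {0,1,2,3}
step 9: x <- ((-4 // 2) % -3)        {0,1,2,3}
step 10: w <- 4                       {0,1,2,3}

Answer: 11 steps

y: -3,-3,-3,-3
w: 4,4,4,4
x: -2,-2,-2,-2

steps = 11; useful = 44; efficiency = 44/44 = 1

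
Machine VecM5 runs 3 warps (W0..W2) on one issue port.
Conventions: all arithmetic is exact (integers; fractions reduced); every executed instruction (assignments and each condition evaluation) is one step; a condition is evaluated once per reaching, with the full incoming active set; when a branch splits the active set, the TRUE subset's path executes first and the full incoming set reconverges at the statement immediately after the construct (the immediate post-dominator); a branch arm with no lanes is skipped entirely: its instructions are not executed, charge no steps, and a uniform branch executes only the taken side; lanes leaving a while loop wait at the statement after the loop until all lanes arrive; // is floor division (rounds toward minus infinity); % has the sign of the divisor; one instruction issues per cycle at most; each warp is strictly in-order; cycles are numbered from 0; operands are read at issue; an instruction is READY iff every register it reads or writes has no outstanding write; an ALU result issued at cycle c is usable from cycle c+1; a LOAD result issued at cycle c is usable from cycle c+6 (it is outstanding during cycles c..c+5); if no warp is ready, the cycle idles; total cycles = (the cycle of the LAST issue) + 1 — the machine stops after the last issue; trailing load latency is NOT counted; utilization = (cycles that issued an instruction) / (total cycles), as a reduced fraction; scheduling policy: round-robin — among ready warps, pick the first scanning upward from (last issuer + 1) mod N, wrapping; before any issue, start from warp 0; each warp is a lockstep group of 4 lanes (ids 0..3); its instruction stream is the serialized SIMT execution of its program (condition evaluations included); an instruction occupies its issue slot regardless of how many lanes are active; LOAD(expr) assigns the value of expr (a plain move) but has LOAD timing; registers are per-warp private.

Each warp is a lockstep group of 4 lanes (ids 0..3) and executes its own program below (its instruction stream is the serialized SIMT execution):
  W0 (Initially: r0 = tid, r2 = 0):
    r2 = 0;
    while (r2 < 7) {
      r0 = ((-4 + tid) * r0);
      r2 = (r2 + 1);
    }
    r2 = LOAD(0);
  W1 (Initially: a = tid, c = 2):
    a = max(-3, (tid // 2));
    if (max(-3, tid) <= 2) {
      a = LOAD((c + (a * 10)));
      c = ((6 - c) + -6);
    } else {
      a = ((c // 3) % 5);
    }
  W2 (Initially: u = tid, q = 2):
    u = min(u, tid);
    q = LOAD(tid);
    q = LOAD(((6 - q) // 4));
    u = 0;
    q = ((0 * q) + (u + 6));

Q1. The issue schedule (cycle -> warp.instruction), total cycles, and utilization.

cycle 0: W0.I0
cycle 1: W1.I0
cycle 2: W2.I0
cycle 3: W0.I1
cycle 4: W1.I1
cycle 5: W2.I1
cycle 6: W0.I2
cycle 7: W1.I2
cycle 8: W0.I3
cycle 9: W1.I3
cycle 10: W0.I4
cycle 11: W2.I2
cycle 12: W0.I5
cycle 13: W1.I4
cycle 14: W2.I3
cycle 15: W0.I6
cycle 16: W0.I7
cycle 17: W2.I4
cycle 18: W0.I8
cycle 19: W0.I9
cycle 20: W0.I10
cycle 21: W0.I11
cycle 22: W0.I12
cycle 23: W0.I13
cycle 24: W0.I14
cycle 25: W0.I15
cycle 26: W0.I16
cycle 27: W0.I17
cycle 28: W0.I18
cycle 29: W0.I19
cycle 30: W0.I20
cycle 31: W0.I21
cycle 32: W0.I22
cycle 33: W0.I23

Answer: 34 cycles, utilization 1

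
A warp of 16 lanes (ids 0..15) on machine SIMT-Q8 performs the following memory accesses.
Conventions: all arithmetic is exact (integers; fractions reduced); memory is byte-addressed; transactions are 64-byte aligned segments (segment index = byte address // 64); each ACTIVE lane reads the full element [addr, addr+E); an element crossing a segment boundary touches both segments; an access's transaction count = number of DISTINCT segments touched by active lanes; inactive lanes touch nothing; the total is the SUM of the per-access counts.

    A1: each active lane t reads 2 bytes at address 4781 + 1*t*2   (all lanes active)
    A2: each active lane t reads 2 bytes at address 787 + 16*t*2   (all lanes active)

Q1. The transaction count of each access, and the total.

A1: 2 transactions
A2: 8 transactions

Answer: 2,8; total 10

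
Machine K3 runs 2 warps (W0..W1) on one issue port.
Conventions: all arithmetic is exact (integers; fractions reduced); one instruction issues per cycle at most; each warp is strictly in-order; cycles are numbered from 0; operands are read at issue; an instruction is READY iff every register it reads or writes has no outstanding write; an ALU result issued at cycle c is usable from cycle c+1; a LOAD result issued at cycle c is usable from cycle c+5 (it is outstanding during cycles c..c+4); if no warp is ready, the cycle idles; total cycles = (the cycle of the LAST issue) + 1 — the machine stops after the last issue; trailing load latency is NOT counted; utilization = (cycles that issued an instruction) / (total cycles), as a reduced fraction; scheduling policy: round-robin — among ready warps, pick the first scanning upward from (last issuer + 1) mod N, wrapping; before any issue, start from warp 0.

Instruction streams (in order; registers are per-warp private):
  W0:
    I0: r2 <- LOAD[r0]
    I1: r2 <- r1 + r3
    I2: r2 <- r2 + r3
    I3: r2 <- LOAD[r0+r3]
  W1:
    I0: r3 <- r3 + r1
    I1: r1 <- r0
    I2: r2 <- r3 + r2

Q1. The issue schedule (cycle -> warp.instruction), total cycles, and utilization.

cycle 0: W0.I0
cycle 1: W1.I0
cycle 2: W1.I1
cycle 3: W1.I2
cycle 4: idle
cycle 5: W0.I1
cycle 6: W0.I2
cycle 7: W0.I3

Answer: 8 cycles, utilization 7/8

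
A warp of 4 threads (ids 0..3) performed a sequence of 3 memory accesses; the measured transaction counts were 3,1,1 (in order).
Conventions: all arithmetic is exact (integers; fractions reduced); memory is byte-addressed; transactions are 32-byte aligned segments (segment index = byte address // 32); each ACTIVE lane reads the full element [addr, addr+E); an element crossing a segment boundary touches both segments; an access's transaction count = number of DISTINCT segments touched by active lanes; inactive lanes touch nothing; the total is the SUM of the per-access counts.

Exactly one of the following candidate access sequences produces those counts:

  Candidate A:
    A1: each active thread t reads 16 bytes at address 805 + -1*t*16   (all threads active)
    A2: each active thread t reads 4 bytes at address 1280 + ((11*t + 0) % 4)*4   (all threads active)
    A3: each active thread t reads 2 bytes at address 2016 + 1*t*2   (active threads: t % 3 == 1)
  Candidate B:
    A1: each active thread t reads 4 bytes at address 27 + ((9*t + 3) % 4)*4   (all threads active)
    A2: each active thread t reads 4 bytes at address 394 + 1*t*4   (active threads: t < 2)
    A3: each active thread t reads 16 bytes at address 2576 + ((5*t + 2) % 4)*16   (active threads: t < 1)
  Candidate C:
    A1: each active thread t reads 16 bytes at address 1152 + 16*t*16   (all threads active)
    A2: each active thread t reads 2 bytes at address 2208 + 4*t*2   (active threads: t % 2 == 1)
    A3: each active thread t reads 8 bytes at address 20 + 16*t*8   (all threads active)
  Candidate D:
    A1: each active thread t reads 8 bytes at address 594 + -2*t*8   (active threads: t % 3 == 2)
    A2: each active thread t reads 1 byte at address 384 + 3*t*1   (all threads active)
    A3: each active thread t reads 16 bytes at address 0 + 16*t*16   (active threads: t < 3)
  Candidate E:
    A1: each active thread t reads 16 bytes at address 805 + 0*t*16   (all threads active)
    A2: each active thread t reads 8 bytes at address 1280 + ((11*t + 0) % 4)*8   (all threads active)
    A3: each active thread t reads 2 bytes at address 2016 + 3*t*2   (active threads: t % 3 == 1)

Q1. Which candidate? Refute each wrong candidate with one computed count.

B: A1 gives 2 transactions, not 3
C: A1 gives 4 transactions, not 3
D: A1 gives 1 transaction, not 3
E: A1 gives 1 transaction, not 3
A: all counts match (3,1,1)

Answer: A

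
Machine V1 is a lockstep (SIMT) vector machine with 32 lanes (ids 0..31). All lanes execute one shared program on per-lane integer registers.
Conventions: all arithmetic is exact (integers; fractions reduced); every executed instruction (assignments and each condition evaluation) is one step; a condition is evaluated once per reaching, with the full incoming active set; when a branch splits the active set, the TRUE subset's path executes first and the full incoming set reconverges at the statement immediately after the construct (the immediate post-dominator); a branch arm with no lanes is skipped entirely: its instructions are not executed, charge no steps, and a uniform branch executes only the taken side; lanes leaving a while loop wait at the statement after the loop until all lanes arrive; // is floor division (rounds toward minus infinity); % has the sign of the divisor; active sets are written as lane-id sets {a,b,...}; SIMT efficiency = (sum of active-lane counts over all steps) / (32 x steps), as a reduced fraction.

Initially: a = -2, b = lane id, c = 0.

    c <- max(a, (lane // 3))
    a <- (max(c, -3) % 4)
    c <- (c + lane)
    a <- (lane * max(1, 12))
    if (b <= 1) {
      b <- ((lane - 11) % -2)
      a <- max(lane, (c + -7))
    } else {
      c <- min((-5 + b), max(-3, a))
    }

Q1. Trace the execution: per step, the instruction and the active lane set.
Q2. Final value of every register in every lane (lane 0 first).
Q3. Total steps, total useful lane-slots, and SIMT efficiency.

step 0: c <- max(a, (lane // 3))     {0,1,2,3,4,5,6,7,8,9,10,11,12,13,14,15,16,17,18,19,20,21,22,23,24,25,26,27,28,29,30,31}
step 1: a <- (max(c, -3) % 4)        {0,1,2,3,4,5,6,7,8,9,10,11,12,13,14,15,16,17,18,19,20,21,22,23,24,25,26,27,28,29,30,31}
step 2: c <- (c + lane)              {0,1,2,3,4,5,6,7,8,9,10,11,12,13,14,15,16,17,18,19,20,21,22,23,24,25,26,27,28,29,30,31}
step 3: a <- (lane * max(1, 12))     {0,1,2,3,4,5,6,7,8,9,10,11,12,13,14,15,16,17,18,19,20,21,22,23,24,25,26,27,28,29,30,31}
step 4: eval (b <= 1)                {0,1,2,3,4,5,6,7,8,9,10,11,12,13,14,15,16,17,18,19,20,21,22,23,24,25,26,27,28,29,30,31}
step 5: b <- ((lane - 11) % -2)      {0,1}
step 6: a <- max(lane, (c + -7))     {0,1}
step 7: c <- min((-5 + b), max(-3, a)) {2,3,4,5,6,7,8,9,10,11,12,13,14,15,16,17,18,19,20,21,22,23,24,25,26,27,28,29,30,31}

Answer: 8 steps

a: 0,1,24,36,48,60,72,84,96,108,120,132,144,156,168,180,192,204,216,228,240,252,264,276,288,300,312,324,336,348,360,372
b: -1,0,2,3,4,5,6,7,8,9,10,11,12,13,14,15,16,17,18,19,20,21,22,23,24,25,26,27,28,29,30,31
c: 0,1,-3,-2,-1,0,1,2,3,4,5,6,7,8,9,10,11,12,13,14,15,16,17,18,19,20,21,22,23,24,25,26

steps = 8; useful = 194; efficiency = 194/256 = 97/128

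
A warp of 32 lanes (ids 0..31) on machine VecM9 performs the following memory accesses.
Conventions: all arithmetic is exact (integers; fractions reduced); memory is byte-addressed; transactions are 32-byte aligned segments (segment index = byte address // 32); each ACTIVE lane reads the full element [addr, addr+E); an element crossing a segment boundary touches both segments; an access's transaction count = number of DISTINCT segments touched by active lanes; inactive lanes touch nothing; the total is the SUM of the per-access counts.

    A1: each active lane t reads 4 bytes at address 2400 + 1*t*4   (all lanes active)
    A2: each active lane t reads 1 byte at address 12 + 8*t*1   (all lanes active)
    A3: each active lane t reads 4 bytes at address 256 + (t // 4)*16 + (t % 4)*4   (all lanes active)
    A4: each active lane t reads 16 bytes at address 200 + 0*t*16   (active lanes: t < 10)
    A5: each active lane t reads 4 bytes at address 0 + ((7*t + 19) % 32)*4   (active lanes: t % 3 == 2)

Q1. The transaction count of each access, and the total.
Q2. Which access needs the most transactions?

A1: 4 transactions
A2: 9 transactions
A3: 4 transactions
A4: 1 transaction
A5: 4 transactions

Answer: 4,9,4,1,4; total 22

Answer: A2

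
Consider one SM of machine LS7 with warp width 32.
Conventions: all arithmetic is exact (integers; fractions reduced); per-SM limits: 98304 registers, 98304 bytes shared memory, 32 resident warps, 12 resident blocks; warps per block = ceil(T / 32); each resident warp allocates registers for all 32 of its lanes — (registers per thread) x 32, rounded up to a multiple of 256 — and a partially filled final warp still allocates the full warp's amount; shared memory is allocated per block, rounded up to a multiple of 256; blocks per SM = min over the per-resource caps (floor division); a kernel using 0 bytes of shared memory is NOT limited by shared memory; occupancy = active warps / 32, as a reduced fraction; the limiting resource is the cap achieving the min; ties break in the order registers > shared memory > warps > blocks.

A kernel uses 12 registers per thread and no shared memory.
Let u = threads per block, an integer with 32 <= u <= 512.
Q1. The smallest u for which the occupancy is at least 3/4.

Answer: u = 33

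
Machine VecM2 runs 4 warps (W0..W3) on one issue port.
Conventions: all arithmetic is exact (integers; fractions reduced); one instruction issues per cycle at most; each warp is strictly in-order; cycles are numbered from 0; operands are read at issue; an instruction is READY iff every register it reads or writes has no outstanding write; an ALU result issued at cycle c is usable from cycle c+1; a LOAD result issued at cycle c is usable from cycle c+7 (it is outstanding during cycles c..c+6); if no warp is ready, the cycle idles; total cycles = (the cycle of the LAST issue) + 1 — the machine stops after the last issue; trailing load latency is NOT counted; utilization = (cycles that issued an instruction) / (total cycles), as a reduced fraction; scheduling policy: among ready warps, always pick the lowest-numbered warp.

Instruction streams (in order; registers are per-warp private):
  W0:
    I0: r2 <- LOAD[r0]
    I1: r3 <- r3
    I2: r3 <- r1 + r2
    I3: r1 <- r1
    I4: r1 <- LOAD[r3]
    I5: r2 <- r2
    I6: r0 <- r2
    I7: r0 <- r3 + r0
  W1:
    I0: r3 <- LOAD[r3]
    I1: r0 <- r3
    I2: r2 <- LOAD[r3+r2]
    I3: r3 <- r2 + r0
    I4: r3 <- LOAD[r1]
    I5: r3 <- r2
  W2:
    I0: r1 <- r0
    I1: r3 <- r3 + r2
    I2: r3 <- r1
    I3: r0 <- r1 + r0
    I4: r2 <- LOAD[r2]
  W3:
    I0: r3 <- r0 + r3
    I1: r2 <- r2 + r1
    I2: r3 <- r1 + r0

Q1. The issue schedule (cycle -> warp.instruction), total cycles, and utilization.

cycle 0: W0.I0
cycle 1: W0.I1
cycle 2: W1.I0
cycle 3: W2.I0
cycle 4: W2.I1
cycle 5: W2.I2
cycle 6: W2.I3
cycle 7: W0.I2
cycle 8: W0.I3
cycle 9: W0.I4
cycle 10: W0.I5
cycle 11: W0.I6
cycle 12: W0.I7
cycle 13: W1.I1
cycle 14: W1.I2
cycle 15: W2.I4
cycle 16: W3.I0
cycle 17: W3.I1
cycle 18: W3.I2
cycle 19: idle
cycle 20: idle
cycle 21: W1.I3
cycle 22: W1.I4
cycle 23: idle
cycle 24: idle
cycle 25: idle
cycle 26: idle
cycle 27: idle
cycle 28: idle
cycle 29: W1.I5

Answer: 30 cycles, utilization 11/15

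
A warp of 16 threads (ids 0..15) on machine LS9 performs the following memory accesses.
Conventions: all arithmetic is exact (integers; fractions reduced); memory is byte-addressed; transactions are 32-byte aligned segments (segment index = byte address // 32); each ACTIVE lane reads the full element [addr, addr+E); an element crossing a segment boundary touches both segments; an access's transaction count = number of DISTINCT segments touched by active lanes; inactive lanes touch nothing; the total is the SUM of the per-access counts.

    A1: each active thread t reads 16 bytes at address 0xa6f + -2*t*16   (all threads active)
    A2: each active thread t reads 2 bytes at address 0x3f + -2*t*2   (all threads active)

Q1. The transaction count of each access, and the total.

A1: 16 transactions
A2: 3 transactions

Answer: 16,3; total 19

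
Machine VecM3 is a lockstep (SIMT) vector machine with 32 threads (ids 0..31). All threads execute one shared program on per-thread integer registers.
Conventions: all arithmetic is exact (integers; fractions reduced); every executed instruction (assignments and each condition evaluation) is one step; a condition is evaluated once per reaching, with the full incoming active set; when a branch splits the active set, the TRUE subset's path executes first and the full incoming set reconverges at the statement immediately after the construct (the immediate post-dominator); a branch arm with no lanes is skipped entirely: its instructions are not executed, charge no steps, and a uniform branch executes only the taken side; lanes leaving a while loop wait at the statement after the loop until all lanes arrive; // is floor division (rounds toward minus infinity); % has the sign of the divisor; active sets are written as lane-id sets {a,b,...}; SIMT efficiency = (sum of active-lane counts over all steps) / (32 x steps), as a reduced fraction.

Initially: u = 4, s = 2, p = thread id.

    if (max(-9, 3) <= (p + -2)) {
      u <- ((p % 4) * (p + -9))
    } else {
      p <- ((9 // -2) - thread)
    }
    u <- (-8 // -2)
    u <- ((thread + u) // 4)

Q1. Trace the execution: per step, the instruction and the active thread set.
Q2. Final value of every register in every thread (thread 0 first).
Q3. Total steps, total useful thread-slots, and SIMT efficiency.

step 0: eval (max(-9, 3) <= (p + -2)) {0,1,2,3,4,5,6,7,8,9,10,11,12,13,14,15,16,17,18,19,20,21,22,23,24,25,26,27,28,29,30,31}
step 1: u <- ((p % 4) * (p + -9))    {5,6,7,8,9,10,11,12,13,14,15,16,17,18,19,20,21,22,23,24,25,26,27,28,29,30,31}
step 2: p <- ((9 // -2) - thread)    {0,1,2,3,4}
step 3: u <- (-8 // -2)              {0,1,2,3,4,5,6,7,8,9,10,11,12,13,14,15,16,17,18,19,20,21,22,23,24,25,26,27,28,29,30,31}
step 4: u <- ((thread + u) // 4)     {0,1,2,3,4,5,6,7,8,9,10,11,12,13,14,15,16,17,18,19,20,21,22,23,24,25,26,27,28,29,30,31}

Answer: 5 steps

u: 1,1,1,1,2,2,2,2,3,3,3,3,4,4,4,4,5,5,5,5,6,6,6,6,7,7,7,7,8,8,8,8
s: 2,2,2,2,2,2,2,2,2,2,2,2,2,2,2,2,2,2,2,2,2,2,2,2,2,2,2,2,2,2,2,2
p: -5,-6,-7,-8,-9,5,6,7,8,9,10,11,12,13,14,15,16,17,18,19,20,21,22,23,24,25,26,27,28,29,30,31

steps = 5; useful = 128; efficiency = 128/160 = 4/5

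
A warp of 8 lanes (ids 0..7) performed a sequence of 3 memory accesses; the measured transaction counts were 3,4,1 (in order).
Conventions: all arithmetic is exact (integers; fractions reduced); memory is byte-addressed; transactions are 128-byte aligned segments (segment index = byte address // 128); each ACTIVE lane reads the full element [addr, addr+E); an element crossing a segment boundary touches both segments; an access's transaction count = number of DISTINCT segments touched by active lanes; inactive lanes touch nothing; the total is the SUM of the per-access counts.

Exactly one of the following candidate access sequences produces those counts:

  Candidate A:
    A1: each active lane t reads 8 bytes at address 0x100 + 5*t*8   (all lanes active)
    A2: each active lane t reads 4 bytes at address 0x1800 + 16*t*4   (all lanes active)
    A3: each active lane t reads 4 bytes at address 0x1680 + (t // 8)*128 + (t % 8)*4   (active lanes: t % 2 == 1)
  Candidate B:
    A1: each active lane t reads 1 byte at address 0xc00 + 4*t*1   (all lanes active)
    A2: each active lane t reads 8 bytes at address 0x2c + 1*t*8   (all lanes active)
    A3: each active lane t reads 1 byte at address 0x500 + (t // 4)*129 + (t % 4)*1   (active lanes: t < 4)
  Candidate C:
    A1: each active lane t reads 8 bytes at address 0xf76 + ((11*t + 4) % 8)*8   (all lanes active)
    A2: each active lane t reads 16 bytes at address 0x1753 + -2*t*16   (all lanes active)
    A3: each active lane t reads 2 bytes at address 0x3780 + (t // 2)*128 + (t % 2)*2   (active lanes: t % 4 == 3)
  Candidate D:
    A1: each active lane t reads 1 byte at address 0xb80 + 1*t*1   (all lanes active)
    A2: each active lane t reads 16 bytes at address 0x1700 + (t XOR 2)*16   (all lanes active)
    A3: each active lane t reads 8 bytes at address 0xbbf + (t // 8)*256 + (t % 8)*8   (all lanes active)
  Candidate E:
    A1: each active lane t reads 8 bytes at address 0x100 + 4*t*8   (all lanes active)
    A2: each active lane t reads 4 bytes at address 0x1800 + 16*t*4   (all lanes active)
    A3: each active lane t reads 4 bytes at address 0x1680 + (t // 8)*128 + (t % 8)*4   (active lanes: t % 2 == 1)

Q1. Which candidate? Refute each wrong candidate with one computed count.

B: A1 gives 1 transaction, not 3
C: A1 gives 2 transactions, not 3
D: A1 gives 1 transaction, not 3
E: A1 gives 2 transactions, not 3
A: all counts match (3,4,1)

Answer: A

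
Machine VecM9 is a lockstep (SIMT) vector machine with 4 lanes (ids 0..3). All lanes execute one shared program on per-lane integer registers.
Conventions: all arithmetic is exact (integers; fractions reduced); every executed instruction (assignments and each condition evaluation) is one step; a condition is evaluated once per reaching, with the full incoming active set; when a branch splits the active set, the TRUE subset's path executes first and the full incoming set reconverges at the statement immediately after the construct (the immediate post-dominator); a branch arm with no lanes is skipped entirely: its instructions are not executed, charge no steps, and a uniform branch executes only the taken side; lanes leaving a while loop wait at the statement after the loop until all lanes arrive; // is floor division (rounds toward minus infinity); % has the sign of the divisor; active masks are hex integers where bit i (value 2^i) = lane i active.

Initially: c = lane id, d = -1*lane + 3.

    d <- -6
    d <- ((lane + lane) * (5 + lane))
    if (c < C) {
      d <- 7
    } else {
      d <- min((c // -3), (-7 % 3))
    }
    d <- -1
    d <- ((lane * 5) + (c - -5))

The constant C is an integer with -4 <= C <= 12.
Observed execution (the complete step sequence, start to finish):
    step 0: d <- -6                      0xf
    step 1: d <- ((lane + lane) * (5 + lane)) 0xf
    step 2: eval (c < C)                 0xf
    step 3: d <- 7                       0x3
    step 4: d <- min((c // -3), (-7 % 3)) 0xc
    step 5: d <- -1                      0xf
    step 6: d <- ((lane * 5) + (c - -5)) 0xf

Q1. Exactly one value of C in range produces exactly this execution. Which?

Answer: C = 2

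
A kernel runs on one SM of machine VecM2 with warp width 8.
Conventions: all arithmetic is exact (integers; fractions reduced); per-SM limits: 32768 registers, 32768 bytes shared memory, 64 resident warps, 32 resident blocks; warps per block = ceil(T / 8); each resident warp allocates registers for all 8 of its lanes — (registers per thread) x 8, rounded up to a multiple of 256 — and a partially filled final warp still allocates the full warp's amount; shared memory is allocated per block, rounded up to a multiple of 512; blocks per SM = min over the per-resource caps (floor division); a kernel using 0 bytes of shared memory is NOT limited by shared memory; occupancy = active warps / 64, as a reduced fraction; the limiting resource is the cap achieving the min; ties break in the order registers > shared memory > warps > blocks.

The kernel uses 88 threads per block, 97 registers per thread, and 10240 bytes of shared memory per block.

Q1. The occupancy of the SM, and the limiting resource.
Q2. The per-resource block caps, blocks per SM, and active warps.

Answer: occupancy 11/32, limited by registers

registers: 2 blocks
shared memory: 3 blocks
warps: 5 blocks
blocks: 32 blocks

Answer: 2 blocks, 22 active warps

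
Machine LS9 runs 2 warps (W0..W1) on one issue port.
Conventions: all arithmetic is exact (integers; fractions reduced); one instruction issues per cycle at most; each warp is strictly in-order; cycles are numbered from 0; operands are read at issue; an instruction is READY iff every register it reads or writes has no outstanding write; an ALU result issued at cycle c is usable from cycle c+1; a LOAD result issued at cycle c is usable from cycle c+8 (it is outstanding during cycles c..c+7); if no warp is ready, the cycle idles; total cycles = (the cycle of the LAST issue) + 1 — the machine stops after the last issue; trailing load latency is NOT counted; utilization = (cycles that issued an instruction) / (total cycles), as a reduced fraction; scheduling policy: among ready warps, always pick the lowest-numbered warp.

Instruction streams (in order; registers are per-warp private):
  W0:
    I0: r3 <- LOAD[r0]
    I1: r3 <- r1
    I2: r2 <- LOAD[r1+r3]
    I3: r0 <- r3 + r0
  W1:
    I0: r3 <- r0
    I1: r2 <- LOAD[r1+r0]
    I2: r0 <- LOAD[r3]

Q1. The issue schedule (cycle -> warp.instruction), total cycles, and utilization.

cycle 0: W0.I0
cycle 1: W1.I0
cycle 2: W1.I1
cycle 3: W1.I2
cycle 4: idle
cycle 5: idle
cycle 6: idle
cycle 7: idle
cycle 8: W0.I1
cycle 9: W0.I2
cycle 10: W0.I3

Answer: 11 cycles, utilization 7/11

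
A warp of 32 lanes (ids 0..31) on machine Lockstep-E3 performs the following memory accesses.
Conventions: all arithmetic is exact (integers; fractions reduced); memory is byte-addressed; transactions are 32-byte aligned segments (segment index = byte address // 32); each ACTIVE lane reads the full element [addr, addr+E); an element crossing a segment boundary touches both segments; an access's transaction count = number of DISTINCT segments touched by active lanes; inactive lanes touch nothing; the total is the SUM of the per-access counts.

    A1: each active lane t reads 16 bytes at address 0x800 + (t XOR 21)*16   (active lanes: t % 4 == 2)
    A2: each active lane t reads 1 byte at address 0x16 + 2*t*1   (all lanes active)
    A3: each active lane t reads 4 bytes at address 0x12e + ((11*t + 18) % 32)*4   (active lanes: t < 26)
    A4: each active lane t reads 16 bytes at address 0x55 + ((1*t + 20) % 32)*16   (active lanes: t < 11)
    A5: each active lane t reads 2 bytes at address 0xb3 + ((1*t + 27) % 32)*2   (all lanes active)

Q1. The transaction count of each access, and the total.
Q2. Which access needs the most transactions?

A1: 8 transactions
A2: 3 transactions
A3: 5 transactions
A4: 7 transactions
A5: 3 transactions

Answer: 8,3,5,7,3; total 26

Answer: A1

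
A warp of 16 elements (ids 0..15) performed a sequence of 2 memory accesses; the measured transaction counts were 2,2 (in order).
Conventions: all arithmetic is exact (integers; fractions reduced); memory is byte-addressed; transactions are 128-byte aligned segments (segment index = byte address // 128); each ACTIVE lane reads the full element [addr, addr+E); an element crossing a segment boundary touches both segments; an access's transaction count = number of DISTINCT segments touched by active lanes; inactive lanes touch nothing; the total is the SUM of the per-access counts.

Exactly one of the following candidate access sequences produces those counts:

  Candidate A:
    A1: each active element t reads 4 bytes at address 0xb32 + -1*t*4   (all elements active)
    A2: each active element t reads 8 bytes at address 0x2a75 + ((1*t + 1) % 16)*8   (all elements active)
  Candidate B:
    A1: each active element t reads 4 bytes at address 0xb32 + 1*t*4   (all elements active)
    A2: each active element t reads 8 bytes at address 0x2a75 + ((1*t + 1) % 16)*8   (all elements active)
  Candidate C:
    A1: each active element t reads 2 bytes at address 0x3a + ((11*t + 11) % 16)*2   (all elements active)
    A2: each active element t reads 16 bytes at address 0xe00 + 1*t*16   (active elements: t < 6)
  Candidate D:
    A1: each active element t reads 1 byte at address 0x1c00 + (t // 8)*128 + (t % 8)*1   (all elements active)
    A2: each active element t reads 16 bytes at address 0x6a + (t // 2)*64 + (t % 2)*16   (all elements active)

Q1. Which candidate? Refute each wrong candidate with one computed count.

B: A1 gives 1 transaction, not 2
C: A1 gives 1 transaction, not 2
D: A2 gives 5 transactions, not 2
A: all counts match (2,2)

Answer: A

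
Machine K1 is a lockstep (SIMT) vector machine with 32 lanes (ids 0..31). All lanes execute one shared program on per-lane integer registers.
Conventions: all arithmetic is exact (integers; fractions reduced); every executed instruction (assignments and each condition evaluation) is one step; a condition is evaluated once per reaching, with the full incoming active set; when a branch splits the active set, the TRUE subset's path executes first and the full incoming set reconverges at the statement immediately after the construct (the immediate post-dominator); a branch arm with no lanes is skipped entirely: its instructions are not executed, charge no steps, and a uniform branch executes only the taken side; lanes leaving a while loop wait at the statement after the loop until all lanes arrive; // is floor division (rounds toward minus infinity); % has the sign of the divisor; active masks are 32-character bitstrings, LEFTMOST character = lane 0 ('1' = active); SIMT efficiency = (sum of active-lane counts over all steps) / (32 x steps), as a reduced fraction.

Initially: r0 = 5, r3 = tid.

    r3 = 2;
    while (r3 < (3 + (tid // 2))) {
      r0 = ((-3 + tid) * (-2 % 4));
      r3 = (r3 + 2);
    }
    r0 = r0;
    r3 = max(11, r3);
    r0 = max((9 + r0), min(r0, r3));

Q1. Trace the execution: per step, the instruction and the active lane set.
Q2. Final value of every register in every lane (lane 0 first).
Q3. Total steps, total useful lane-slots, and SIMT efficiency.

step 0: r3 <- 2                      11111111111111111111111111111111
step 1: eval (r3 < (3 + (tid // 2))) 11111111111111111111111111111111
step 2: r0 <- ((-3 + tid) * (-2 % 4)) 11111111111111111111111111111111
step 3: r3 <- (r3 + 2)               11111111111111111111111111111111
step 4: eval (r3 < (3 + (tid // 2))) 11111111111111111111111111111111
step 5: r0 <- ((-3 + tid) * (-2 % 4)) 00001111111111111111111111111111
step 6: r3 <- (r3 + 2)               00001111111111111111111111111111
step 7: eval (r3 < (3 + (tid // 2))) 00001111111111111111111111111111
step 8: r0 <- ((-3 + tid) * (-2 % 4)) 00000000111111111111111111111111
step 9: r3 <- (r3 + 2)               00000000111111111111111111111111
step 10: eval (r3 < (3 + (tid // 2))) 00000000111111111111111111111111
step 11: r0 <- ((-3 + tid) * (-2 % 4)) 00000000000011111111111111111111
step 12: r3 <- (r3 + 2)               00000000000011111111111111111111
step 13: eval (r3 < (3 + (tid // 2))) 00000000000011111111111111111111
step 14: r0 <- ((-3 + tid) * (-2 % 4)) 00000000000000001111111111111111
step 15: r3 <- (r3 + 2)               00000000000000001111111111111111
step 16: eval (r3 < (3 + (tid // 2))) 00000000000000001111111111111111
step 17: r0 <- ((-3 + tid) * (-2 % 4)) 00000000000000000000111111111111
step 18: r3 <- (r3 + 2)               00000000000000000000111111111111
step 19: eval (r3 < (3 + (tid // 2))) 00000000000000000000111111111111
step 20: r0 <- ((-3 + tid) * (-2 % 4)) 00000000000000000000000011111111
step 21: r3 <- (r3 + 2)               00000000000000000000000011111111
step 22: eval (r3 < (3 + (tid // 2))) 00000000000000000000000011111111
step 23: r0 <- ((-3 + tid) * (-2 % 4)) 00000000000000000000000000001111
step 24: r3 <- (r3 + 2)               00000000000000000000000000001111
step 25: eval (r3 < (3 + (tid // 2))) 00000000000000000000000000001111
step 26: r0 <- r0                     11111111111111111111111111111111
step 27: r3 <- max(11, r3)            11111111111111111111111111111111
step 28: r0 <- max((9 + r0), min(r0, r3)) 11111111111111111111111111111111

Answer: 29 steps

r0: 3,5,7,9,11,13,15,17,19,21,23,25,27,29,31,33,35,37,39,41,43,45,47,49,51,53,55,57,59,61,63,65
r3: 11,11,11,11,11,11,11,11,11,11,11,11,11,11,11,11,12,12,12,12,14,14,14,14,16,16,16,16,18,18,18,18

steps = 29; useful = 592; efficiency = 592/928 = 37/58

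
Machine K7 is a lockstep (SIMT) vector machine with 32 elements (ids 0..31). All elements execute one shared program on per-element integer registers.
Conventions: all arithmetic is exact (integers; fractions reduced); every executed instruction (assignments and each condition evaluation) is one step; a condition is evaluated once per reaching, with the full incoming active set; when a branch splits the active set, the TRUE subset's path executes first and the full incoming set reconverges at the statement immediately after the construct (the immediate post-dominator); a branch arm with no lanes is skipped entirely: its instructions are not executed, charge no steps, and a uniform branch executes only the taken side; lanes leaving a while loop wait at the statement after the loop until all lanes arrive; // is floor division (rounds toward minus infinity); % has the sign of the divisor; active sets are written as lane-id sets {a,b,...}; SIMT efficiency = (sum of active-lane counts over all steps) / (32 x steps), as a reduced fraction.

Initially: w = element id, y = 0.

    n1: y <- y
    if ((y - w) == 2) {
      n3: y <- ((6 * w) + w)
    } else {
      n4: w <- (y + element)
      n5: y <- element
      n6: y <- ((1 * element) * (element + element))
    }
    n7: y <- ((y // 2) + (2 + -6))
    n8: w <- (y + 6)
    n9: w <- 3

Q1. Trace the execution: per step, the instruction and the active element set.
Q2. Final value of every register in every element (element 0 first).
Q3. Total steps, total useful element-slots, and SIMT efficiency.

step 0: y <- y                       {0,1,2,3,4,5,6,7,8,9,10,11,12,13,14,15,16,17,18,19,20,21,22,23,24,25,26,27,28,29,30,31}
step 1: eval ((y - w) == 2)          {0,1,2,3,4,5,6,7,8,9,10,11,12,13,14,15,16,17,18,19,20,21,22,23,24,25,26,27,28,29,30,31}
step 2: w <- (y + element)           {0,1,2,3,4,5,6,7,8,9,10,11,12,13,14,15,16,17,18,19,20,21,22,23,24,25,26,27,28,29,30,31}
step 3: y <- element                 {0,1,2,3,4,5,6,7,8,9,10,11,12,13,14,15,16,17,18,19,20,21,22,23,24,25,26,27,28,29,30,31}
step 4: y <- ((1 * element) * (element + element)) {0,1,2,3,4,5,6,7,8,9,10,11,12,13,14,15,16,17,18,19,20,21,22,23,24,25,26,27,28,29,30,31}
step 5: y <- ((y // 2) + (2 + -6))   {0,1,2,3,4,5,6,7,8,9,10,11,12,13,14,15,16,17,18,19,20,21,22,23,24,25,26,27,28,29,30,31}
step 6: w <- (y + 6)                 {0,1,2,3,4,5,6,7,8,9,10,11,12,13,14,15,16,17,18,19,20,21,22,23,24,25,26,27,28,29,30,31}
step 7: w <- 3                       {0,1,2,3,4,5,6,7,8,9,10,11,12,13,14,15,16,17,18,19,20,21,22,23,24,25,26,27,28,29,30,31}

Answer: 8 steps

w: 3,3,3,3,3,3,3,3,3,3,3,3,3,3,3,3,3,3,3,3,3,3,3,3,3,3,3,3,3,3,3,3
y: -4,-3,0,5,12,21,32,45,60,77,96,117,140,165,192,221,252,285,320,357,396,437,480,525,572,621,672,725,780,837,896,957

steps = 8; useful = 256; efficiency = 256/256 = 1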